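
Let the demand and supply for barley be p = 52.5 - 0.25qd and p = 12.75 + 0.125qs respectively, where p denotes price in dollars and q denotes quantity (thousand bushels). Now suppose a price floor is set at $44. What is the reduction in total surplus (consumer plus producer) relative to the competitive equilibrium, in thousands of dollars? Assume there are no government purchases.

Rearranging demand gives qd = 210 - 4p; rearranging supply gives qs = 8p - 102. In a free market, 210 - 4p = 8p - 102 gives the equilibrium p* = 26, q* = 106.
Since 44 > 26, the floor is binding.
At p = 44: qd = 210 - 4·44 = 34 and qs = 8·44 - 102 = 250.
Quantity traded falls to 34. At q = 34 the demand price is (210 - 34)/4 = 44 and the supply price is (102 + 34)/8 = 17.
Deadweight loss = ½ · (44 - 17) · (106 - 34) = ½ · 27 · 72 = 972.

972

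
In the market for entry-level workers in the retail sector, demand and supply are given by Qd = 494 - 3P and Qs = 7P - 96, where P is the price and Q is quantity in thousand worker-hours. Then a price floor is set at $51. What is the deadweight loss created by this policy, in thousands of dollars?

0

Equilibrium: 494 - 3P = 7P - 96, so 590 = 10P and P* = 59, Q* = 317.
Since 51 is below P* = 59, the floor does not bind and the free-market outcome prevails.
Since the control does not bind, no trades are prevented and deadweight loss is zero.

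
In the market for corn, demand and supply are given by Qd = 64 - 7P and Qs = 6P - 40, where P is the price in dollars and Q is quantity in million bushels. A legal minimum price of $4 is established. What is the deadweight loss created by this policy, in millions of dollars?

0

Without the control the market clears where 64 - 7P = 6P - 40, i.e. P* = 8 and Q* = 8.
Since 4 is below P* = 8, the floor does not bind and the free-market outcome prevails.
Since the control does not bind, no trades are prevented and deadweight loss is zero.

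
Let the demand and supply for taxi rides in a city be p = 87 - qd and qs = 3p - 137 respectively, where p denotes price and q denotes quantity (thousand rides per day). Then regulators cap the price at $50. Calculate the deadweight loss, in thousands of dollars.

Rearranging demand gives qd = 87 - p. Equilibrium: 87 - p = 3p - 137, so 224 = 4p and p* = 56, q* = 31.
Because the ceiling (50) lies below the market-clearing price, it is binding.
At p = 50: qd = 87 - 50 = 37 and qs = 3·50 - 137 = 13.
Quantity traded falls to 13. At q = 13 the demand price is 87 - 13 = 74 and the supply price is (137 + 13)/3 = 50.
Deadweight loss = ½ · (74 - 50) · (31 - 13) = ½ · 24 · 18 = 216.

216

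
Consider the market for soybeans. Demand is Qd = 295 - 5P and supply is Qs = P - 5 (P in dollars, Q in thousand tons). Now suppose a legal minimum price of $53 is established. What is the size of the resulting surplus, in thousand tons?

18

In a free market, 295 - 5P = P - 5 gives the equilibrium P* = 50, Q* = 45.
Because the floor (53) lies above the market-clearing price, it is binding.
At P = 53: Qd = 295 - 5·53 = 30 and Qs = 53 - 5 = 48.
Surplus = Qs - Qd = 48 - 30 = 18.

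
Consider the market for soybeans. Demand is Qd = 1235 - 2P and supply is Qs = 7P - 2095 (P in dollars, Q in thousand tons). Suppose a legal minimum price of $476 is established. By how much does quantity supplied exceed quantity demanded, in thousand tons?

Setting quantity demanded equal to quantity supplied, 1235 - 2P = 7P - 2095, gives P* = 370 and Q* = 495.
Because the floor (476) lies above the market-clearing price, it is binding.
At P = 476: Qd = 1235 - 2·476 = 283 and Qs = 7·476 - 2095 = 1237.
Surplus = Qs - Qd = 1237 - 283 = 954.

954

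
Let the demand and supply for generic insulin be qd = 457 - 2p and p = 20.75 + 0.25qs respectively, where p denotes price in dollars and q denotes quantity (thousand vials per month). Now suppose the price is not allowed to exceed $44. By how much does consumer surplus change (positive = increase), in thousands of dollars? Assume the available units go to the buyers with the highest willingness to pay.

Rearranging supply gives qs = 4p - 83. Setting quantity demanded equal to quantity supplied, 457 - 2p = 4p - 83, gives p* = 90 and q* = 277.
The ceiling of 44 is below the equilibrium price 90, so it binds.
At p = 44: qd = 457 - 2·44 = 369 and qs = 4·44 - 83 = 93.
Consumer surplus without the control is ½ · (228.5 - 90) · 277 = 19182.25.
With the ceiling, 93 units are sold at 44 (assume they go to the highest-value buyers). The demand price at q = 93 is 182, so CS = ½ · [(228.5 - 44) + (182 - 44)] · 93 = 14996.25.
Change in consumer surplus = 14996.25 - 19182.25 = -4186.

-4186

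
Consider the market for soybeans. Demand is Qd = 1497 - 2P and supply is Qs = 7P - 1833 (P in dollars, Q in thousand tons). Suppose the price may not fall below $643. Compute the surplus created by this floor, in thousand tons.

In a free market, 1497 - 2P = 7P - 1833 gives the equilibrium P* = 370, Q* = 757.
Because the floor (643) lies above the market-clearing price, it is binding.
At P = 643: Qd = 1497 - 2·643 = 211 and Qs = 7·643 - 1833 = 2668.
Surplus = Qs - Qd = 2668 - 211 = 2457.

2457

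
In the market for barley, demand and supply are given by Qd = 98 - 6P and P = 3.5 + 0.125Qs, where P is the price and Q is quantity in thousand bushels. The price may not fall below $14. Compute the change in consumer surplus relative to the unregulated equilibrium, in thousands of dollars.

Rearranging supply gives Qs = 8P - 28. Without the control the market clears where 98 - 6P = 8P - 28, i.e. P* = 9 and Q* = 44.
Because the floor (14) lies above the market-clearing price, it is binding.
At P = 14: Qd = 98 - 6·14 = 14 and Qs = 8·14 - 28 = 84.
Consumer surplus without the control is ½ · (49/3 - 9) · 44 = 484/3.
With the floor, consumers buy 14 units at 14, so CS = ½ · (49/3 - 14) · 14 = 49/3.
Change in consumer surplus = 49/3 - 484/3 = -145.

-145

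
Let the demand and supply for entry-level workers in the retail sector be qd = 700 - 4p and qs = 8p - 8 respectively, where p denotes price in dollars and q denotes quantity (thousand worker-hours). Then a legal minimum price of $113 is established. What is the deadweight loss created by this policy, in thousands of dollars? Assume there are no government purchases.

In a free market, 700 - 4p = 8p - 8 gives the equilibrium p* = 59, q* = 464.
The floor of 113 is above the equilibrium price 59, so it binds.
At p = 113: qd = 700 - 4·113 = 248 and qs = 8·113 - 8 = 896.
Quantity traded falls to 248. At q = 248 the demand price is (700 - 248)/4 = 113 and the supply price is (8 + 248)/8 = 32.
Deadweight loss = ½ · (113 - 32) · (464 - 248) = ½ · 81 · 216 = 8748.

8748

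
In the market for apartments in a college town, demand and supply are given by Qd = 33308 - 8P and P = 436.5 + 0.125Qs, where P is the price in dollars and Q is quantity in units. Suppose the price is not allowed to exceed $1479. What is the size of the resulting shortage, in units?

Rearranging supply gives Qs = 8P - 3492. In a free market, 33308 - 8P = 8P - 3492 gives the equilibrium P* = 2300, Q* = 14908.
The ceiling of 1479 is below the equilibrium price 2300, so it binds.
At P = 1479: Qd = 33308 - 8·1479 = 21476 and Qs = 8·1479 - 3492 = 8340.
Shortage = Qd - Qs = 21476 - 8340 = 13136.

13136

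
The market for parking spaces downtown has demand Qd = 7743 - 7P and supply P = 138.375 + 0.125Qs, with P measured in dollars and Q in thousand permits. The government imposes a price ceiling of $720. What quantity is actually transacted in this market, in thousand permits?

Rearranging supply gives Qs = 8P - 1107. Equilibrium: 7743 - 7P = 8P - 1107, so 8850 = 15P and P* = 590, Q* = 3613.
The ceiling of 720 is above the equilibrium price 590, so it is not binding; the market clears at P* = 590, Q* = 3613.

3613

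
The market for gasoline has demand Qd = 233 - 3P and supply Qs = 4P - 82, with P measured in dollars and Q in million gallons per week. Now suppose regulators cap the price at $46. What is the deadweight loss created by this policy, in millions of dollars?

0

Equilibrium: 233 - 3P = 4P - 82, so 315 = 7P and P* = 45, Q* = 98.
The ceiling of 46 is above the equilibrium price 45, so it is not binding; the market clears at P* = 45, Q* = 98.
Since the control does not bind, no trades are prevented and deadweight loss is zero.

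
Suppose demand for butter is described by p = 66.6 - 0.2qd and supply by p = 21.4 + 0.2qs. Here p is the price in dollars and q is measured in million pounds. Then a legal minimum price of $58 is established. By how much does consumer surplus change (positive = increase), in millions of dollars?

Rearranging demand gives qd = 333 - 5p; rearranging supply gives qs = 5p - 107. Setting quantity demanded equal to quantity supplied, 333 - 5p = 5p - 107, gives p* = 44 and q* = 113.
Since 58 > 44, the floor is binding.
At p = 58: qd = 333 - 5·58 = 43 and qs = 5·58 - 107 = 183.
Consumer surplus without the control is ½ · (66.6 - 44) · 113 = 1276.9.
With the floor, consumers buy 43 units at 58, so CS = ½ · (66.6 - 58) · 43 = 184.9.
Change in consumer surplus = 184.9 - 1276.9 = -1092.

-1092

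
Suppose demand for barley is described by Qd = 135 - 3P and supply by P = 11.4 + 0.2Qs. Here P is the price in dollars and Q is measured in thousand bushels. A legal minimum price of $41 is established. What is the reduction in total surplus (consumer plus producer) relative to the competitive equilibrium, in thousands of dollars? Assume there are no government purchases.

693.6

Rearranging supply gives Qs = 5P - 57. In a free market, 135 - 3P = 5P - 57 gives the equilibrium P* = 24, Q* = 63.
Since 41 > 24, the floor is binding.
At P = 41: Qd = 135 - 3·41 = 12 and Qs = 5·41 - 57 = 148.
Quantity traded falls to 12. At Q = 12 the demand price is (135 - 12)/3 = 41 and the supply price is (57 + 12)/5 = 13.8.
Deadweight loss = ½ · (41 - 13.8) · (63 - 12) = ½ · 27.2 · 51 = 693.6.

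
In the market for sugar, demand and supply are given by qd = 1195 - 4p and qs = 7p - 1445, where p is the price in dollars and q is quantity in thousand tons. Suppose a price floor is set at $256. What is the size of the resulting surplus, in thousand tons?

Without the control the market clears where 1195 - 4p = 7p - 1445, i.e. p* = 240 and q* = 235.
The floor of 256 is above the equilibrium price 240, so it binds.
At p = 256: qd = 1195 - 4·256 = 171 and qs = 7·256 - 1445 = 347.
Surplus = qs - qd = 347 - 171 = 176.

176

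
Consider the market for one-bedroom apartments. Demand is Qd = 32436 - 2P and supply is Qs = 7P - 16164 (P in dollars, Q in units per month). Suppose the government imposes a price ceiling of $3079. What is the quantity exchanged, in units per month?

5389

Equilibrium: 32436 - 2P = 7P - 16164, so 48600 = 9P and P* = 5400, Q* = 21636.
The ceiling of 3079 is below the equilibrium price 5400, so it binds.
At P = 3079: Qd = 32436 - 2·3079 = 26278 and Qs = 7·3079 - 16164 = 5389.
The quantity actually transacted is the short side, supply: 5389.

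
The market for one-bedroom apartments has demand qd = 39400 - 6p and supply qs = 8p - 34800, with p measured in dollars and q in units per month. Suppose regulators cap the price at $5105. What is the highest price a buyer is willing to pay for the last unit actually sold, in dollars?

Equilibrium: 39400 - 6p = 8p - 34800, so 74200 = 14p and p* = 5300, q* = 7600.
The ceiling of 5105 is below the equilibrium price 5300, so it binds.
At p = 5105: qd = 39400 - 6·5105 = 8770 and qs = 8·5105 - 34800 = 6040.
Only 6040 units reach the market. On the demand curve, the marginal buyer's willingness to pay at q = 6040 is (39400 - 6040)/6 = 5560.

5560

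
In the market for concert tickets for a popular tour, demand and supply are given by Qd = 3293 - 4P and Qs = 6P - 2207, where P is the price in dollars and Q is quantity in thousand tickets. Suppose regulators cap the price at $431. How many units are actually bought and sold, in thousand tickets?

379

Without the control the market clears where 3293 - 4P = 6P - 2207, i.e. P* = 550 and Q* = 1093.
Since 431 < 550, the ceiling is binding.
At P = 431: Qd = 3293 - 4·431 = 1569 and Qs = 6·431 - 2207 = 379.
The quantity actually transacted is the short side, supply: 379.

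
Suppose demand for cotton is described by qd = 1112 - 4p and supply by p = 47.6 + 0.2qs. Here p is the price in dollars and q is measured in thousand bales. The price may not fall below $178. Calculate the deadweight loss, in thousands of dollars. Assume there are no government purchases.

2822.4

Rearranging supply gives qs = 5p - 238. Equilibrium: 1112 - 4p = 5p - 238, so 1350 = 9p and p* = 150, q* = 512.
Since 178 > 150, the floor is binding.
At p = 178: qd = 1112 - 4·178 = 400 and qs = 5·178 - 238 = 652.
Quantity traded falls to 400. At q = 400 the demand price is (1112 - 400)/4 = 178 and the supply price is (238 + 400)/5 = 127.6.
Deadweight loss = ½ · (178 - 127.6) · (512 - 400) = ½ · 50.4 · 112 = 2822.4.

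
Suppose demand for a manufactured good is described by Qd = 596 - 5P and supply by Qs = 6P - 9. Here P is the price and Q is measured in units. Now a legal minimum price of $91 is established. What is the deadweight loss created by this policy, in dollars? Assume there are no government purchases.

5940

Without the control the market clears where 596 - 5P = 6P - 9, i.e. P* = 55 and Q* = 321.
Because the floor (91) lies above the market-clearing price, it is binding.
At P = 91: Qd = 596 - 5·91 = 141 and Qs = 6·91 - 9 = 537.
Quantity traded falls to 141. At Q = 141 the demand price is (596 - 141)/5 = 91 and the supply price is (9 + 141)/6 = 25.
Deadweight loss = ½ · (91 - 25) · (321 - 141) = ½ · 66 · 180 = 5940.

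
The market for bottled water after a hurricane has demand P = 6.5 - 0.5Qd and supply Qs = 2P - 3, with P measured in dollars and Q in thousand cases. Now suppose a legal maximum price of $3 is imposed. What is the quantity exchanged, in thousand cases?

Rearranging demand gives Qd = 13 - 2P. Equilibrium: 13 - 2P = 2P - 3, so 16 = 4P and P* = 4, Q* = 5.
Since 3 < 4, the ceiling is binding.
At P = 3: Qd = 13 - 2·3 = 7 and Qs = 2·3 - 3 = 3.
The quantity actually transacted is the short side, supply: 3.

3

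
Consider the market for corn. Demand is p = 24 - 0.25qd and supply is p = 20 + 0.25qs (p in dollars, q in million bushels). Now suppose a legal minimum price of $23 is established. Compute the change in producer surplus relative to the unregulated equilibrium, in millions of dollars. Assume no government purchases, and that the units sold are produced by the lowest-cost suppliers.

2

Rearranging demand gives qd = 96 - 4p; rearranging supply gives qs = 4p - 80. Equilibrium: 96 - 4p = 4p - 80, so 176 = 8p and p* = 22, q* = 8.
The floor of 23 is above the equilibrium price 22, so it binds.
At p = 23: qd = 96 - 4·23 = 4 and qs = 4·23 - 80 = 12.
Producer surplus without the control is ½ · (22 - 20) · 8 = 8.
With the floor, 4 units are sold at 23. The supply price at q = 4 is 21, so PS = ½ · [(23 - 20) + (23 - 21)] · 4 = 10.
Change in producer surplus = 10 - 8 = 2.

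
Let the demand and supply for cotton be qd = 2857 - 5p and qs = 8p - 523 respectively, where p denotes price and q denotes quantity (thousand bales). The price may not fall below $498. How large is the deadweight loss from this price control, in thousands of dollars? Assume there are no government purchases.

230116.25

In a free market, 2857 - 5p = 8p - 523 gives the equilibrium p* = 260, q* = 1557.
The floor of 498 is above the equilibrium price 260, so it binds.
At p = 498: qd = 2857 - 5·498 = 367 and qs = 8·498 - 523 = 3461.
Quantity traded falls to 367. At q = 367 the demand price is (2857 - 367)/5 = 498 and the supply price is (523 + 367)/8 = 111.25.
Deadweight loss = ½ · (498 - 111.25) · (1557 - 367) = ½ · 386.75 · 1190 = 230116.25.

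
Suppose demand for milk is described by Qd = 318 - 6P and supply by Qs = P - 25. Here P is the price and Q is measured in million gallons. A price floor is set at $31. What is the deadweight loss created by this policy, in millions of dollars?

0

Setting quantity demanded equal to quantity supplied, 318 - 6P = P - 25, gives P* = 49 and Q* = 24.
Since 31 is below P* = 49, the floor does not bind and the free-market outcome prevails.
Since the control does not bind, no trades are prevented and deadweight loss is zero.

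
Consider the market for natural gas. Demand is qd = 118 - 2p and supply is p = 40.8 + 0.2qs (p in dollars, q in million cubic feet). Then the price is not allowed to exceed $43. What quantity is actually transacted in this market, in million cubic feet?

11

Rearranging supply gives qs = 5p - 204. In a free market, 118 - 2p = 5p - 204 gives the equilibrium p* = 46, q* = 26.
Because the ceiling (43) lies below the market-clearing price, it is binding.
At p = 43: qd = 118 - 2·43 = 32 and qs = 5·43 - 204 = 11.
The quantity actually transacted is the short side, supply: 11.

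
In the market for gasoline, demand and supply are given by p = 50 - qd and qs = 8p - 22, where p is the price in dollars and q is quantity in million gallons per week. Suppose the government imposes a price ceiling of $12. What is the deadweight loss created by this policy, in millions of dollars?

Rearranging demand gives qd = 50 - p. Equilibrium: 50 - p = 8p - 22, so 72 = 9p and p* = 8, q* = 42.
Since 12 is above p* = 8, the ceiling does not bind and the free-market outcome prevails.
Since the control does not bind, no trades are prevented and deadweight loss is zero.

0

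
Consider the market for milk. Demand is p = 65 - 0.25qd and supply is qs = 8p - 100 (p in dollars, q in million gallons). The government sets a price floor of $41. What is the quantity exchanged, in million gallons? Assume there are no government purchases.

Rearranging demand gives qd = 260 - 4p. Setting quantity demanded equal to quantity supplied, 260 - 4p = 8p - 100, gives p* = 30 and q* = 140.
Since 41 > 30, the floor is binding.
At p = 41: qd = 260 - 4·41 = 96 and qs = 8·41 - 100 = 228.
The quantity actually transacted is the short side, demand: 96.

96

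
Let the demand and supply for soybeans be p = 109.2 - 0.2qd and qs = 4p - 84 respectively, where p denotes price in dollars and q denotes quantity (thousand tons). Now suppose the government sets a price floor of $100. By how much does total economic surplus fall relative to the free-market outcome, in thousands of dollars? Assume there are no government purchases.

Rearranging demand gives qd = 546 - 5p. Without the control the market clears where 546 - 5p = 4p - 84, i.e. p* = 70 and q* = 196.
Because the floor (100) lies above the market-clearing price, it is binding.
At p = 100: qd = 546 - 5·100 = 46 and qs = 4·100 - 84 = 316.
Quantity traded falls to 46. At q = 46 the demand price is (546 - 46)/5 = 100 and the supply price is (84 + 46)/4 = 32.5.
Deadweight loss = ½ · (100 - 32.5) · (196 - 46) = ½ · 67.5 · 150 = 5062.5.

5062.5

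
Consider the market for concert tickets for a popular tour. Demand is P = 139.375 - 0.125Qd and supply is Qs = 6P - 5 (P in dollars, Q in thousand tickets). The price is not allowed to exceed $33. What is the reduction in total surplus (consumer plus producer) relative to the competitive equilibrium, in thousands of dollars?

Rearranging demand gives Qd = 1115 - 8P. Without the control the market clears where 1115 - 8P = 6P - 5, i.e. P* = 80 and Q* = 475.
Because the ceiling (33) lies below the market-clearing price, it is binding.
At P = 33: Qd = 1115 - 8·33 = 851 and Qs = 6·33 - 5 = 193.
Quantity traded falls to 193. At Q = 193 the demand price is (1115 - 193)/8 = 115.25 and the supply price is (5 + 193)/6 = 33.
Deadweight loss = ½ · (115.25 - 33) · (475 - 193) = ½ · 82.25 · 282 = 11597.25.

11597.25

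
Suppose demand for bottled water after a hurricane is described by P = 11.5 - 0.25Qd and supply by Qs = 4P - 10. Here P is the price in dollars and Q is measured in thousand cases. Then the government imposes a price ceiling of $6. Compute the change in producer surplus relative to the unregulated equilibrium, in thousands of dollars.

-16

Rearranging demand gives Qd = 46 - 4P. Equilibrium: 46 - 4P = 4P - 10, so 56 = 8P and P* = 7, Q* = 18.
Because the ceiling (6) lies below the market-clearing price, it is binding.
At P = 6: Qd = 46 - 4·6 = 22 and Qs = 4·6 - 10 = 14.
Producer surplus without the control is ½ · (7 - 2.5) · 18 = 40.5.
With the ceiling, producers sell 14 units at 6, so PS = ½ · (6 - 2.5) · 14 = 24.5.
Change in producer surplus = 24.5 - 40.5 = -16.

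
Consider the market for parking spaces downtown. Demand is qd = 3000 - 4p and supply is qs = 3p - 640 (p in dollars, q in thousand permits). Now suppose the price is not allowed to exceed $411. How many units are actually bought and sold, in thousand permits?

Setting quantity demanded equal to quantity supplied, 3000 - 4p = 3p - 640, gives p* = 520 and q* = 920.
Since 411 < 520, the ceiling is binding.
At p = 411: qd = 3000 - 4·411 = 1356 and qs = 3·411 - 640 = 593.
The quantity actually transacted is the short side, supply: 593.

593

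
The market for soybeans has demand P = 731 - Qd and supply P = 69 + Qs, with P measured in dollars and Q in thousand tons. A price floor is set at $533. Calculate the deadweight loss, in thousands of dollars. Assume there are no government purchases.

17689

Rearranging demand gives Qd = 731 - P; rearranging supply gives Qs = P - 69. In a free market, 731 - P = P - 69 gives the equilibrium P* = 400, Q* = 331.
The floor of 533 is above the equilibrium price 400, so it binds.
At P = 533: Qd = 731 - 533 = 198 and Qs = 533 - 69 = 464.
Quantity traded falls to 198. At Q = 198 the demand price is 731 - 198 = 533 and the supply price is 69 + 198 = 267.
Deadweight loss = ½ · (533 - 267) · (331 - 198) = ½ · 266 · 133 = 17689.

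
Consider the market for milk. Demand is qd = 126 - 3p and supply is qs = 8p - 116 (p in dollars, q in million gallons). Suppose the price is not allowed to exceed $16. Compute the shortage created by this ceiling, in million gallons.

Setting quantity demanded equal to quantity supplied, 126 - 3p = 8p - 116, gives p* = 22 and q* = 60.
Since 16 < 22, the ceiling is binding.
At p = 16: qd = 126 - 3·16 = 78 and qs = 8·16 - 116 = 12.
Shortage = qd - qs = 78 - 12 = 66.

66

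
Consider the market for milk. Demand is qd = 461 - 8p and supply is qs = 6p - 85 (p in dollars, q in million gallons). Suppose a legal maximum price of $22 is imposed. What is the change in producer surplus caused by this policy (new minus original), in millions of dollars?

-1666

Equilibrium: 461 - 8p = 6p - 85, so 546 = 14p and p* = 39, q* = 149.
Since 22 < 39, the ceiling is binding.
At p = 22: qd = 461 - 8·22 = 285 and qs = 6·22 - 85 = 47.
Producer surplus without the control is ½ · (39 - 85/6) · 149 = 22201/12.
With the ceiling, producers sell 47 units at 22, so PS = ½ · (22 - 85/6) · 47 = 2209/12.
Change in producer surplus = 2209/12 - 22201/12 = -1666.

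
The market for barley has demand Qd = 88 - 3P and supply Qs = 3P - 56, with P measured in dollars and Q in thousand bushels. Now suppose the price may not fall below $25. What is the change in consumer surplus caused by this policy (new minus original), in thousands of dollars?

-14.5

Setting quantity demanded equal to quantity supplied, 88 - 3P = 3P - 56, gives P* = 24 and Q* = 16.
The floor of 25 is above the equilibrium price 24, so it binds.
At P = 25: Qd = 88 - 3·25 = 13 and Qs = 3·25 - 56 = 19.
Consumer surplus without the control is ½ · (88/3 - 24) · 16 = 128/3.
With the floor, consumers buy 13 units at 25, so CS = ½ · (88/3 - 25) · 13 = 169/6.
Change in consumer surplus = 169/6 - 128/3 = -14.5.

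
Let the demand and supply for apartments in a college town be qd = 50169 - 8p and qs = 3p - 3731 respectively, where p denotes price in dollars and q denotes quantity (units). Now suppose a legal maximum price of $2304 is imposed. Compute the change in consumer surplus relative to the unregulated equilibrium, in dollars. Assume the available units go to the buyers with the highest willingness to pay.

Without the control the market clears where 50169 - 8p = 3p - 3731, i.e. p* = 4900 and q* = 10969.
Because the ceiling (2304) lies below the market-clearing price, it is binding.
At p = 2304: qd = 50169 - 8·2304 = 31737 and qs = 3·2304 - 3731 = 3181.
Consumer surplus without the control is ½ · (6271.125 - 4900) · 10969 = 7519935.0625.
With the ceiling, 3181 units are sold at 2304 (assume they go to the highest-value buyers). The demand price at q = 3181 is 5873.5, so CS = ½ · [(6271.125 - 2304) + (5873.5 - 2304)] · 3181 = 11987002.0625.
Change in consumer surplus = 11987002.0625 - 7519935.0625 = 4467067.

4467067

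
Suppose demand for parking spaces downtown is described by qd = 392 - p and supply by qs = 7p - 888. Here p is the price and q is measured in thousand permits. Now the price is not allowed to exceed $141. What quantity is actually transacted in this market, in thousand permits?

99

Without the control the market clears where 392 - p = 7p - 888, i.e. p* = 160 and q* = 232.
Because the ceiling (141) lies below the market-clearing price, it is binding.
At p = 141: qd = 392 - 141 = 251 and qs = 7·141 - 888 = 99.
The quantity actually transacted is the short side, supply: 99.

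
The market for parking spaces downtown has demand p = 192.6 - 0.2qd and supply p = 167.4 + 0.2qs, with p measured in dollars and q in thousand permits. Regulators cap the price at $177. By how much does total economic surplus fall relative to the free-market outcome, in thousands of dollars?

Rearranging demand gives qd = 963 - 5p; rearranging supply gives qs = 5p - 837. Equilibrium: 963 - 5p = 5p - 837, so 1800 = 10p and p* = 180, q* = 63.
Since 177 < 180, the ceiling is binding.
At p = 177: qd = 963 - 5·177 = 78 and qs = 5·177 - 837 = 48.
Quantity traded falls to 48. At q = 48 the demand price is (963 - 48)/5 = 183 and the supply price is (837 + 48)/5 = 177.
Deadweight loss = ½ · (183 - 177) · (63 - 48) = ½ · 6 · 15 = 45.

45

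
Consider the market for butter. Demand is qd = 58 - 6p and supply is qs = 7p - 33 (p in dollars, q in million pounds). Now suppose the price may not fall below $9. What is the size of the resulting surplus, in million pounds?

26

Setting quantity demanded equal to quantity supplied, 58 - 6p = 7p - 33, gives p* = 7 and q* = 16.
Because the floor (9) lies above the market-clearing price, it is binding.
At p = 9: qd = 58 - 6·9 = 4 and qs = 7·9 - 33 = 30.
Surplus = qs - qd = 30 - 4 = 26.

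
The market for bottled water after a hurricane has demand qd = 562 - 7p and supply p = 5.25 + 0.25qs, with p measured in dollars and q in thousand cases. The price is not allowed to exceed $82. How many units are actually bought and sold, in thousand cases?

191

Rearranging supply gives qs = 4p - 21. In a free market, 562 - 7p = 4p - 21 gives the equilibrium p* = 53, q* = 191.
The ceiling of 82 is above the equilibrium price 53, so it is not binding; the market clears at p* = 53, q* = 191.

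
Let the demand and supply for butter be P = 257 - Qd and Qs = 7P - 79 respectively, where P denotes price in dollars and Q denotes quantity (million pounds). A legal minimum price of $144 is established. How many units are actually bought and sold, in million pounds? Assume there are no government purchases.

Rearranging demand gives Qd = 257 - P. In a free market, 257 - P = 7P - 79 gives the equilibrium P* = 42, Q* = 215.
Because the floor (144) lies above the market-clearing price, it is binding.
At P = 144: Qd = 257 - 144 = 113 and Qs = 7·144 - 79 = 929.
The quantity actually transacted is the short side, demand: 113.

113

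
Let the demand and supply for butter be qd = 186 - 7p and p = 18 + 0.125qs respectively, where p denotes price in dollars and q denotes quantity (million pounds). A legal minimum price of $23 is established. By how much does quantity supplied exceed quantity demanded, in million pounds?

15

Rearranging supply gives qs = 8p - 144. Equilibrium: 186 - 7p = 8p - 144, so 330 = 15p and p* = 22, q* = 32.
The floor of 23 is above the equilibrium price 22, so it binds.
At p = 23: qd = 186 - 7·23 = 25 and qs = 8·23 - 144 = 40.
Surplus = qs - qd = 40 - 25 = 15.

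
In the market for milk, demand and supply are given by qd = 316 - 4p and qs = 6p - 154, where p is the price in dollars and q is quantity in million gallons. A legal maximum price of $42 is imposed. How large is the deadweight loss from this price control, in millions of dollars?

187.5

In a free market, 316 - 4p = 6p - 154 gives the equilibrium p* = 47, q* = 128.
Because the ceiling (42) lies below the market-clearing price, it is binding.
At p = 42: qd = 316 - 4·42 = 148 and qs = 6·42 - 154 = 98.
Quantity traded falls to 98. At q = 98 the demand price is (316 - 98)/4 = 54.5 and the supply price is (154 + 98)/6 = 42.
Deadweight loss = ½ · (54.5 - 42) · (128 - 98) = ½ · 12.5 · 30 = 187.5.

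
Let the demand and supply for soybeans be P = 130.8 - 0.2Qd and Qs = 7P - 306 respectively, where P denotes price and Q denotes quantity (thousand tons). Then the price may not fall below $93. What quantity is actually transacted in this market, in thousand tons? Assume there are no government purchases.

189

Rearranging demand gives Qd = 654 - 5P. Setting quantity demanded equal to quantity supplied, 654 - 5P = 7P - 306, gives P* = 80 and Q* = 254.
Because the floor (93) lies above the market-clearing price, it is binding.
At P = 93: Qd = 654 - 5·93 = 189 and Qs = 7·93 - 306 = 345.
The quantity actually transacted is the short side, demand: 189.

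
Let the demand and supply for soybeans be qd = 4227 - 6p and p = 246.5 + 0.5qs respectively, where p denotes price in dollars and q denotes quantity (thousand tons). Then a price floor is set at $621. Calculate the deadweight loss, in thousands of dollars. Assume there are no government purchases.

Rearranging supply gives qs = 2p - 493. In a free market, 4227 - 6p = 2p - 493 gives the equilibrium p* = 590, q* = 687.
Since 621 > 590, the floor is binding.
At p = 621: qd = 4227 - 6·621 = 501 and qs = 2·621 - 493 = 749.
Quantity traded falls to 501. At q = 501 the demand price is (4227 - 501)/6 = 621 and the supply price is (493 + 501)/2 = 497.
Deadweight loss = ½ · (621 - 497) · (687 - 501) = ½ · 124 · 186 = 11532.

11532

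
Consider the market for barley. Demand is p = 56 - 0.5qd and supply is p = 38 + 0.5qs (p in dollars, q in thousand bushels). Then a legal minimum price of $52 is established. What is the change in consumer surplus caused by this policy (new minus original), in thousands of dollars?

-65

Rearranging demand gives qd = 112 - 2p; rearranging supply gives qs = 2p - 76. Equilibrium: 112 - 2p = 2p - 76, so 188 = 4p and p* = 47, q* = 18.
Because the floor (52) lies above the market-clearing price, it is binding.
At p = 52: qd = 112 - 2·52 = 8 and qs = 2·52 - 76 = 28.
Consumer surplus without the control is ½ · (56 - 47) · 18 = 81.
With the floor, consumers buy 8 units at 52, so CS = ½ · (56 - 52) · 8 = 16.
Change in consumer surplus = 16 - 81 = -65.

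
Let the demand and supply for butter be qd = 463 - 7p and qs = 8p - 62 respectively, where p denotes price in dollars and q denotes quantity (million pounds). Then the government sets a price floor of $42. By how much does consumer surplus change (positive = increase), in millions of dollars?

Equilibrium: 463 - 7p = 8p - 62, so 525 = 15p and p* = 35, q* = 218.
The floor of 42 is above the equilibrium price 35, so it binds.
At p = 42: qd = 463 - 7·42 = 169 and qs = 8·42 - 62 = 274.
Consumer surplus without the control is ½ · (463/7 - 35) · 218 = 23762/7.
With the floor, consumers buy 169 units at 42, so CS = ½ · (463/7 - 42) · 169 = 28561/14.
Change in consumer surplus = 28561/14 - 23762/7 = -1354.5.

-1354.5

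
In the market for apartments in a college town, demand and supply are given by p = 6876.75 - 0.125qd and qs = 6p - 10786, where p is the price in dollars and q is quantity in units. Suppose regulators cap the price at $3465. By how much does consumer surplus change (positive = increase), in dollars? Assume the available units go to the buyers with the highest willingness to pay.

Rearranging demand gives qd = 55014 - 8p. Setting quantity demanded equal to quantity supplied, 55014 - 8p = 6p - 10786, gives p* = 4700 and q* = 17414.
Since 3465 < 4700, the ceiling is binding.
At p = 3465: qd = 55014 - 8·3465 = 27294 and qs = 6·3465 - 10786 = 10004.
Consumer surplus without the control is ½ · (6876.75 - 4700) · 17414 = 18952962.25.
With the ceiling, 10004 units are sold at 3465 (assume they go to the highest-value buyers). The demand price at q = 10004 is 5626.25, so CS = ½ · [(6876.75 - 3465) + (5626.25 - 3465)] · 10004 = 27876146.
Change in consumer surplus = 27876146 - 18952962.25 = 8923183.75.

8923183.75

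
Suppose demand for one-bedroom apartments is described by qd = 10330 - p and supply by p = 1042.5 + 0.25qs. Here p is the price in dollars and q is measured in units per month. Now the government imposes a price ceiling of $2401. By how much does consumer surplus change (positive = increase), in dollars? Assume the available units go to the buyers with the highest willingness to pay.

Rearranging supply gives qs = 4p - 4170. Equilibrium: 10330 - p = 4p - 4170, so 14500 = 5p and p* = 2900, q* = 7430.
Because the ceiling (2401) lies below the market-clearing price, it is binding.
At p = 2401: qd = 10330 - 2401 = 7929 and qs = 4·2401 - 4170 = 5434.
Consumer surplus without the control is ½ · (10330 - 2900) · 7430 = 27602450.
With the ceiling, 5434 units are sold at 2401 (assume they go to the highest-value buyers). The demand price at q = 5434 is 4896, so CS = ½ · [(10330 - 2401) + (4896 - 2401)] · 5434 = 28322008.
Change in consumer surplus = 28322008 - 27602450 = 719558.

719558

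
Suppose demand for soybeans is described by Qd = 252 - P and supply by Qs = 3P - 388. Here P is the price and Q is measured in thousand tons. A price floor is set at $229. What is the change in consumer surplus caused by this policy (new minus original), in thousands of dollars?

Equilibrium: 252 - P = 3P - 388, so 640 = 4P and P* = 160, Q* = 92.
The floor of 229 is above the equilibrium price 160, so it binds.
At P = 229: Qd = 252 - 229 = 23 and Qs = 3·229 - 388 = 299.
Consumer surplus without the control is ½ · (252 - 160) · 92 = 4232.
With the floor, consumers buy 23 units at 229, so CS = ½ · (252 - 229) · 23 = 264.5.
Change in consumer surplus = 264.5 - 4232 = -3967.5.

-3967.5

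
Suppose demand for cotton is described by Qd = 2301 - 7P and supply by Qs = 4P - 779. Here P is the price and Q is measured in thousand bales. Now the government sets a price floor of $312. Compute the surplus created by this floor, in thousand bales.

In a free market, 2301 - 7P = 4P - 779 gives the equilibrium P* = 280, Q* = 341.
Since 312 > 280, the floor is binding.
At P = 312: Qd = 2301 - 7·312 = 117 and Qs = 4·312 - 779 = 469.
Surplus = Qs - Qd = 469 - 117 = 352.

352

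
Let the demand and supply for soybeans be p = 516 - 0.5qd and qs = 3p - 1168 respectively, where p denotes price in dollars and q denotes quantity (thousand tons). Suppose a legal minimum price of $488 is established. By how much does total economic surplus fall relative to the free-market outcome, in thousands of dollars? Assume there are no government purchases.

Rearranging demand gives qd = 1032 - 2p. Equilibrium: 1032 - 2p = 3p - 1168, so 2200 = 5p and p* = 440, q* = 152.
The floor of 488 is above the equilibrium price 440, so it binds.
At p = 488: qd = 1032 - 2·488 = 56 and qs = 3·488 - 1168 = 296.
Quantity traded falls to 56. At q = 56 the demand price is (1032 - 56)/2 = 488 and the supply price is (1168 + 56)/3 = 408.
Deadweight loss = ½ · (488 - 408) · (152 - 56) = ½ · 80 · 96 = 3840.

3840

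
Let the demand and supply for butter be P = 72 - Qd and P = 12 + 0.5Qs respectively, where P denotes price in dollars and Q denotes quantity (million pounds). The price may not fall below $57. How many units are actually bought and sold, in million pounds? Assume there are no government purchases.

Rearranging demand gives Qd = 72 - P; rearranging supply gives Qs = 2P - 24. Without the control the market clears where 72 - P = 2P - 24, i.e. P* = 32 and Q* = 40.
Because the floor (57) lies above the market-clearing price, it is binding.
At P = 57: Qd = 72 - 57 = 15 and Qs = 2·57 - 24 = 90.
The quantity actually transacted is the short side, demand: 15.

15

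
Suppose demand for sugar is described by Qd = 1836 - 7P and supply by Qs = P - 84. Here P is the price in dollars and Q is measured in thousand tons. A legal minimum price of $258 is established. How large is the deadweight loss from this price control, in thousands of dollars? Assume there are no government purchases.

9072

In a free market, 1836 - 7P = P - 84 gives the equilibrium P* = 240, Q* = 156.
The floor of 258 is above the equilibrium price 240, so it binds.
At P = 258: Qd = 1836 - 7·258 = 30 and Qs = 258 - 84 = 174.
Quantity traded falls to 30. At Q = 30 the demand price is (1836 - 30)/7 = 258 and the supply price is 84 + 30 = 114.
Deadweight loss = ½ · (258 - 114) · (156 - 30) = ½ · 144 · 126 = 9072.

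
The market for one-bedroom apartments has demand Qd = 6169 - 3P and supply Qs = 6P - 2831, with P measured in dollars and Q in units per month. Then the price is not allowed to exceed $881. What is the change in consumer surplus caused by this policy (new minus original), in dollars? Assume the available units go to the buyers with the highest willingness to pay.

207179

Without the control the market clears where 6169 - 3P = 6P - 2831, i.e. P* = 1000 and Q* = 3169.
The ceiling of 881 is below the equilibrium price 1000, so it binds.
At P = 881: Qd = 6169 - 3·881 = 3526 and Qs = 6·881 - 2831 = 2455.
Consumer surplus without the control is ½ · (6169/3 - 1000) · 3169 = 10042561/6.
With the ceiling, 2455 units are sold at 881 (assume they go to the highest-value buyers). The demand price at Q = 2455 is 1238, so CS = ½ · [(6169/3 - 881) + (1238 - 881)] · 2455 = 11285635/6.
Change in consumer surplus = 11285635/6 - 10042561/6 = 207179.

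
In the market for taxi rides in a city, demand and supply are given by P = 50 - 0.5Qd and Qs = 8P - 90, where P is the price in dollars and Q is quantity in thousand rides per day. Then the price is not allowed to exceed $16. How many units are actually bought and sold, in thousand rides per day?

38

Rearranging demand gives Qd = 100 - 2P. Equilibrium: 100 - 2P = 8P - 90, so 190 = 10P and P* = 19, Q* = 62.
Since 16 < 19, the ceiling is binding.
At P = 16: Qd = 100 - 2·16 = 68 and Qs = 8·16 - 90 = 38.
The quantity actually transacted is the short side, supply: 38.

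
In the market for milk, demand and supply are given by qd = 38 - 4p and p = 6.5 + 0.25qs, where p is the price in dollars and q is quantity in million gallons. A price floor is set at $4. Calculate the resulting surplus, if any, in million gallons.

0

Rearranging supply gives qs = 4p - 26. Setting quantity demanded equal to quantity supplied, 38 - 4p = 4p - 26, gives p* = 8 and q* = 6.
Since 4 is below p* = 8, the floor does not bind and the free-market outcome prevails.
Since the control does not bind, there is no surplus.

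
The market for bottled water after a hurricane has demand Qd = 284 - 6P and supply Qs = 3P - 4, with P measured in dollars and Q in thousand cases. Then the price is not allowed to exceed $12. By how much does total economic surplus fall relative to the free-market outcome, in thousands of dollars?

In a free market, 284 - 6P = 3P - 4 gives the equilibrium P* = 32, Q* = 92.
The ceiling of 12 is below the equilibrium price 32, so it binds.
At P = 12: Qd = 284 - 6·12 = 212 and Qs = 3·12 - 4 = 32.
Quantity traded falls to 32. At Q = 32 the demand price is (284 - 32)/6 = 42 and the supply price is (4 + 32)/3 = 12.
Deadweight loss = ½ · (42 - 12) · (92 - 32) = ½ · 30 · 60 = 900.

900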